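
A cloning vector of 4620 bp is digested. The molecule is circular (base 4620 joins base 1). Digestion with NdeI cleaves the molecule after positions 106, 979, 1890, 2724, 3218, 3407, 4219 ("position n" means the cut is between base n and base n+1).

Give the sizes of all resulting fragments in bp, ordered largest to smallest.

911, 873, 834, 812, 507, 494, 189 bp

Circular molecule, 7 cuts → 7 fragments:
  979 − 106 = 873 bp
  1890 − 979 = 911 bp
  2724 − 1890 = 834 bp
  3218 − 2724 = 494 bp
  3407 − 3218 = 189 bp
  4219 − 3407 = 812 bp
  wrap: 4620 − 4219 + 106 = 507 bp
Sorted largest to smallest: 911, 873, 834, 812, 507, 494, 189 bp.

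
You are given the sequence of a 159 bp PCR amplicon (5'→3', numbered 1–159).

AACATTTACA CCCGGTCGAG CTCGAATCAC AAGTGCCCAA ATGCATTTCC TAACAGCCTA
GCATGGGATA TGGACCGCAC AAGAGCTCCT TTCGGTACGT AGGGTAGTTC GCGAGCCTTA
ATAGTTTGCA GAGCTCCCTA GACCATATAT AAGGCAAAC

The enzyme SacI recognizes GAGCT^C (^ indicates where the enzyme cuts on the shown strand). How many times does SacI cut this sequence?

GAGCTC occurs starting at positions 18, 83, 131.
SacI cuts at 3 sites.

3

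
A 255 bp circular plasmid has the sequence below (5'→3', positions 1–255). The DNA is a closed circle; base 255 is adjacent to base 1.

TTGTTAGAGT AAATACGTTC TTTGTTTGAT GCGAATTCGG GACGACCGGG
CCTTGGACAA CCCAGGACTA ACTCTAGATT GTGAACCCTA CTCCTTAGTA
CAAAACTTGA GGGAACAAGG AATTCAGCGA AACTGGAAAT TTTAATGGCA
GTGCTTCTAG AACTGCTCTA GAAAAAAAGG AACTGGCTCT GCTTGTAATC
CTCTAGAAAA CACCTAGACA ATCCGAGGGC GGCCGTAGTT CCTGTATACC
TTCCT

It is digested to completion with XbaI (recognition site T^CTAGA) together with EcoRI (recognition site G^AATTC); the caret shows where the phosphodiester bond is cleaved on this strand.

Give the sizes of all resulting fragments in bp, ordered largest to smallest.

86, 47, 40, 36, 35, 11 bp

XbaI sites (TCTAGA) start at positions 73, 156, 167, 202.
XbaI cuts after the first base of each site, so after positions 73, 156, 167, 202.
EcoRI sites (GAATTC) start at positions 33, 120.
EcoRI cuts after the first base of each site, so after positions 33, 120.
Combined cut positions: 33, 73, 120, 156, 167, 202.
Circular molecule, 6 cuts → 6 fragments:
  34–73 → 40 bp
  74–120 → 47 bp
  121–156 → 36 bp
  157–167 → 11 bp
  168–202 → 35 bp
  203–255 then 1–33 → 53 + 33 = 86 bp
Sorted largest to smallest: 86, 47, 40, 36, 35, 11 bp.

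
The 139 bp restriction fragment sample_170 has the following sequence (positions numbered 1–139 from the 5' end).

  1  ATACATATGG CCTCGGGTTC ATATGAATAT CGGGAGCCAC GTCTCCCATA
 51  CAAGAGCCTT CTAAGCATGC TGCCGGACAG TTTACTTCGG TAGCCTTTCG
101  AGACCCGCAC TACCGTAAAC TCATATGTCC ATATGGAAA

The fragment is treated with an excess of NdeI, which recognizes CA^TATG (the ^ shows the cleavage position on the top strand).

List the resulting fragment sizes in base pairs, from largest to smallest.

102, 16, 8, 8, 5 bp

NdeI sites (CATATG) start at positions 4, 20, 122, 130.
NdeI cuts after base 2 of each site, so after positions 5, 21, 123, 131.
Linear molecule, 4 cuts → 5 fragments:
  1–5 → 5 bp
  6–21 → 16 bp
  22–123 → 102 bp
  124–131 → 8 bp
  132–139 → 8 bp
Sorted largest to smallest: 102, 16, 8, 8, 5 bp.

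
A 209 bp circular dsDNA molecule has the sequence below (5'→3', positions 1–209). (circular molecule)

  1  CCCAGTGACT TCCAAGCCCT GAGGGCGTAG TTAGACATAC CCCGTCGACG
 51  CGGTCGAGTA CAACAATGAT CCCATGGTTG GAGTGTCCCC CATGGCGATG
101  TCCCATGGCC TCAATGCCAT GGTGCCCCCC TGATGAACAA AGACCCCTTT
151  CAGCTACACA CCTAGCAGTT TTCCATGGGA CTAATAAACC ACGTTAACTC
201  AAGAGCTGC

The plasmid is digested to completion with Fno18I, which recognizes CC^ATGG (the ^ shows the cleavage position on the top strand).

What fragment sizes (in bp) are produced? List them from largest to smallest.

108, 56, 18, 14, 13 bp

Fno18I sites (CCATGG) start at positions 72, 90, 103, 117, 173.
Fno18I cuts after base 2 of each site, so after positions 73, 91, 104, 118, 174.
Circular molecule, 5 cuts → 5 fragments:
  74–91 → 18 bp
  92–104 → 13 bp
  105–118 → 14 bp
  119–174 → 56 bp
  175–209 then 1–73 → 35 + 73 = 108 bp
Sorted largest to smallest: 108, 56, 18, 14, 13 bp.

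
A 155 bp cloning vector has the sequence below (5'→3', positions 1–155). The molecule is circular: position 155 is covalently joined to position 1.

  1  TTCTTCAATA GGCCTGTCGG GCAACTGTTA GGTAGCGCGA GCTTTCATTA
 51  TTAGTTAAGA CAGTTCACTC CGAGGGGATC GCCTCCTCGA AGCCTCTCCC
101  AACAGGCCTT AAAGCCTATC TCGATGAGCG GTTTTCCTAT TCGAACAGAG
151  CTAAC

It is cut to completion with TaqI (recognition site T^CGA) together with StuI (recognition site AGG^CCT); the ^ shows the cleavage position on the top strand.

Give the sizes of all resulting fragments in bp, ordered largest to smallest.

75, 26, 20, 19, 15 bp

TaqI sites (TCGA) start at positions 87, 121, 141.
TaqI cuts after the first base of each site, so after positions 87, 121, 141.
StuI sites (AGGCCT) start at positions 10, 104.
StuI cuts after base 3 of each site, so after positions 12, 106.
Combined cut positions: 12, 87, 106, 121, 141.
Circular molecule, 5 cuts → 5 fragments:
  13–87 → 75 bp
  88–106 → 19 bp
  107–121 → 15 bp
  122–141 → 20 bp
  142–155 then 1–12 → 14 + 12 = 26 bp
Sorted largest to smallest: 75, 26, 20, 19, 15 bp.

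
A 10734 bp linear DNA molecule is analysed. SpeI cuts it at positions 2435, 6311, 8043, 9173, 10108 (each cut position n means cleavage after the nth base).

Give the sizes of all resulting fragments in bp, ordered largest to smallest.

Linear molecule, 5 cuts → 6 fragments:
  2435 − 0 = 2435 bp
  6311 − 2435 = 3876 bp
  8043 − 6311 = 1732 bp
  9173 − 8043 = 1130 bp
  10108 − 9173 = 935 bp
  10734 − 10108 = 626 bp
Sorted largest to smallest: 3876, 2435, 1732, 1130, 935, 626 bp.

3876, 2435, 1732, 1130, 935, 626 bp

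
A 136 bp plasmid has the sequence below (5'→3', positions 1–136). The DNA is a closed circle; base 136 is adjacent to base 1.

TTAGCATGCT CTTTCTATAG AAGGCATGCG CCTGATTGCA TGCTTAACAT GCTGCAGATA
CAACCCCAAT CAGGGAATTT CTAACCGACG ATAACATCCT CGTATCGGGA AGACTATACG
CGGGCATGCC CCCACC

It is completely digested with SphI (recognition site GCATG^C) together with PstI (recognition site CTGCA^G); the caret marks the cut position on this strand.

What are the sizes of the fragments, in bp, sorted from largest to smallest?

SphI sites (GCATGC) start at positions 4, 24, 38, 124.
SphI cuts after base 5 of each site (before the last base), so after positions 8, 28, 42, 128.
The PstI site (CTGCAG) starts at position 52.
PstI cuts after base 5 of each site (before the last base), so after position 56.
Combined cut positions: 8, 28, 42, 56, 128.
Circular molecule, 5 cuts → 5 fragments:
  9–28 → 20 bp
  29–42 → 14 bp
  43–56 → 14 bp
  57–128 → 72 bp
  129–136 then 1–8 → 8 + 8 = 16 bp
Sorted largest to smallest: 72, 20, 16, 14, 14 bp.

72, 20, 16, 14, 14 bp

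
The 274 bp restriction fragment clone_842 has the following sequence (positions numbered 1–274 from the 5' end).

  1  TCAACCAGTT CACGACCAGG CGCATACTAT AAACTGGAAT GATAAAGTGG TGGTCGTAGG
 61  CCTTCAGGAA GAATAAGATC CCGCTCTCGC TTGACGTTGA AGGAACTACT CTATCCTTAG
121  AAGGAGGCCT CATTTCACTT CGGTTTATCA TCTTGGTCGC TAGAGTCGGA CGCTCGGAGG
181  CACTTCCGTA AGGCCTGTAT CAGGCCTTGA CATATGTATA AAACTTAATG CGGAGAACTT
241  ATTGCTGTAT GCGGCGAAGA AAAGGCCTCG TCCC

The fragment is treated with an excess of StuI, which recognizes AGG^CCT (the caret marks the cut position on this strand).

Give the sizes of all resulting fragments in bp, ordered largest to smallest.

67, 66, 61, 60, 11, 9 bp

StuI sites (AGGCCT) start at positions 58, 125, 191, 202, 263.
StuI cuts after base 3 of each site, so after positions 60, 127, 193, 204, 265.
Linear molecule, 5 cuts → 6 fragments:
  1–60 → 60 bp
  61–127 → 67 bp
  128–193 → 66 bp
  194–204 → 11 bp
  205–265 → 61 bp
  266–274 → 9 bp
Sorted largest to smallest: 67, 66, 61, 60, 11, 9 bp.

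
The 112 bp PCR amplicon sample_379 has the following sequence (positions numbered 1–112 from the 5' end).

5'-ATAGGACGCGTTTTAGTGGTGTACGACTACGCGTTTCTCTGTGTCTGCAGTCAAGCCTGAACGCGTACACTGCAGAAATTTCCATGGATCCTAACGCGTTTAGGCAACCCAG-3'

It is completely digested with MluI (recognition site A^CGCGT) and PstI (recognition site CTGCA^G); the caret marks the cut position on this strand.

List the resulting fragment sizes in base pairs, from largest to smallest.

MluI sites (ACGCGT) start at positions 6, 29, 61, 94.
MluI cuts after the first base of each site, so after positions 6, 29, 61, 94.
PstI sites (CTGCAG) start at positions 45, 70.
PstI cuts after base 5 of each site (before the last base), so after positions 49, 74.
Combined cut positions: 6, 29, 49, 61, 74, 94.
Linear molecule, 6 cuts → 7 fragments:
  1–6 → 6 bp
  7–29 → 23 bp
  30–49 → 20 bp
  50–61 → 12 bp
  62–74 → 13 bp
  75–94 → 20 bp
  95–112 → 18 bp
Sorted largest to smallest: 23, 20, 20, 18, 13, 12, 6 bp.

23, 20, 20, 18, 13, 12, 6 bp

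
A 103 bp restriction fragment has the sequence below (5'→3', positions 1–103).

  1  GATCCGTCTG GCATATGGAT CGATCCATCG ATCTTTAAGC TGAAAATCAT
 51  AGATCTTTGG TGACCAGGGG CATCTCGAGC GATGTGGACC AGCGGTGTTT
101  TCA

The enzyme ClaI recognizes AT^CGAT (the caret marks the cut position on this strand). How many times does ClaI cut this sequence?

2

ATCGAT occurs starting at positions 19, 27.
ClaI cuts at 2 sites.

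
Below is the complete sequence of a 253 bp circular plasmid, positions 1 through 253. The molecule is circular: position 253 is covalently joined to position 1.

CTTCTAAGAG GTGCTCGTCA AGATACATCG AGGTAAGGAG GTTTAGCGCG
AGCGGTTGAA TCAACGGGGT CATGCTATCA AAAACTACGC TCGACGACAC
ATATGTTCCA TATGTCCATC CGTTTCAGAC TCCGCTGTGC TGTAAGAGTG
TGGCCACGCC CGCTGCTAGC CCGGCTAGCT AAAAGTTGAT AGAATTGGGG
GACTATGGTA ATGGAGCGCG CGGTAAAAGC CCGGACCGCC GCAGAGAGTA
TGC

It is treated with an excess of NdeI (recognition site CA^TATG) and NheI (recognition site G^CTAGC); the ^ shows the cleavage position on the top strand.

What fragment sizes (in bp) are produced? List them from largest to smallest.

180, 55, 9, 9 bp

NdeI sites (CATATG) start at positions 100, 109.
NdeI cuts after base 2 of each site, so after positions 101, 110.
NheI sites (GCTAGC) start at positions 165, 174.
NheI cuts after the first base of each site, so after positions 165, 174.
Combined cut positions: 101, 110, 165, 174.
Circular molecule, 4 cuts → 4 fragments:
  102–110 → 9 bp
  111–165 → 55 bp
  166–174 → 9 bp
  175–253 then 1–101 → 79 + 101 = 180 bp
Sorted largest to smallest: 180, 55, 9, 9 bp.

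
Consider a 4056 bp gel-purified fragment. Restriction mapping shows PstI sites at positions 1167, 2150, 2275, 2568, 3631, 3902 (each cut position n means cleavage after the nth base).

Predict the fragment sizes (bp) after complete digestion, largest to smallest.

Linear molecule, 6 cuts → 7 fragments:
  1167 − 0 = 1167 bp
  2150 − 1167 = 983 bp
  2275 − 2150 = 125 bp
  2568 − 2275 = 293 bp
  3631 − 2568 = 1063 bp
  3902 − 3631 = 271 bp
  4056 − 3902 = 154 bp
Sorted largest to smallest: 1167, 1063, 983, 293, 271, 154, 125 bp.

1167, 1063, 983, 293, 271, 154, 125 bp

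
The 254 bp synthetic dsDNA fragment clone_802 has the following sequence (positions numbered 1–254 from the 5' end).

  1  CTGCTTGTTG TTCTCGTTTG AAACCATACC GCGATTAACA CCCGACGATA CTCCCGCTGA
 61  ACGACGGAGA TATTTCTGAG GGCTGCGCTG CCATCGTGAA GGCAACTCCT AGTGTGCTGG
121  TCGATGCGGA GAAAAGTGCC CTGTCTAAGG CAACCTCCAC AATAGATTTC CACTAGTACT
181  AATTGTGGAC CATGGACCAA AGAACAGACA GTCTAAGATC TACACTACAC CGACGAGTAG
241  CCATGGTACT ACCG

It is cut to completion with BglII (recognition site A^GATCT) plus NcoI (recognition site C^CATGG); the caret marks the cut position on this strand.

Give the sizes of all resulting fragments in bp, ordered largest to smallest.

The BglII site (AGATCT) starts at position 216.
BglII cuts after the first base of each site, so after position 216.
NcoI sites (CCATGG) start at positions 190, 241.
NcoI cuts after the first base of each site, so after positions 190, 241.
Combined cut positions: 190, 216, 241.
Linear molecule, 3 cuts → 4 fragments:
  1–190 → 190 bp
  191–216 → 26 bp
  217–241 → 25 bp
  242–254 → 13 bp
Sorted largest to smallest: 190, 26, 25, 13 bp.

190, 26, 25, 13 bp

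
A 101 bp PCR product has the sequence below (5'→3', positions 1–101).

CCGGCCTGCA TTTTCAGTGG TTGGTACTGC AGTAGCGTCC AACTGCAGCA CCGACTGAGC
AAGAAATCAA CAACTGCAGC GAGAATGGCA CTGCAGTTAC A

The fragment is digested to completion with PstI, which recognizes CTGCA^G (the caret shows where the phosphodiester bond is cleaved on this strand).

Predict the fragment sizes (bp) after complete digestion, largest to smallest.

PstI sites (CTGCAG) start at positions 27, 43, 74, 91.
PstI cuts after base 5 of each site (before the last base), so after positions 31, 47, 78, 95.
Linear molecule, 4 cuts → 5 fragments:
  1–31 → 31 bp
  32–47 → 16 bp
  48–78 → 31 bp
  79–95 → 17 bp
  96–101 → 6 bp
Sorted largest to smallest: 31, 31, 17, 16, 6 bp.

31, 31, 17, 16, 6 bp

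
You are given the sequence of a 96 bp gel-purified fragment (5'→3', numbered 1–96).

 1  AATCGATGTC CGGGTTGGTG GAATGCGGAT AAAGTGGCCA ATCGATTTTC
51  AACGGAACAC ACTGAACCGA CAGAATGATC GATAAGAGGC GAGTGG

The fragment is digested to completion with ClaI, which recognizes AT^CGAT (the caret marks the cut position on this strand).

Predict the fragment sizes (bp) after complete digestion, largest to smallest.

39, 37, 17, 3 bp

ClaI sites (ATCGAT) start at positions 2, 41, 78.
ClaI cuts after base 2 of each site, so after positions 3, 42, 79.
Linear molecule, 3 cuts → 4 fragments:
  1–3 → 3 bp
  4–42 → 39 bp
  43–79 → 37 bp
  80–96 → 17 bp
Sorted largest to smallest: 39, 37, 17, 3 bp.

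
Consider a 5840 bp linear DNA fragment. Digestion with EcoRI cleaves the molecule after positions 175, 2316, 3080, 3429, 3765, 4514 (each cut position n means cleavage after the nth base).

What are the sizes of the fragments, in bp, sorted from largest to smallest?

Linear molecule, 6 cuts → 7 fragments:
  175 − 0 = 175 bp
  2316 − 175 = 2141 bp
  3080 − 2316 = 764 bp
  3429 − 3080 = 349 bp
  3765 − 3429 = 336 bp
  4514 − 3765 = 749 bp
  5840 − 4514 = 1326 bp
Sorted largest to smallest: 2141, 1326, 764, 749, 349, 336, 175 bp.

2141, 1326, 764, 749, 349, 336, 175 bp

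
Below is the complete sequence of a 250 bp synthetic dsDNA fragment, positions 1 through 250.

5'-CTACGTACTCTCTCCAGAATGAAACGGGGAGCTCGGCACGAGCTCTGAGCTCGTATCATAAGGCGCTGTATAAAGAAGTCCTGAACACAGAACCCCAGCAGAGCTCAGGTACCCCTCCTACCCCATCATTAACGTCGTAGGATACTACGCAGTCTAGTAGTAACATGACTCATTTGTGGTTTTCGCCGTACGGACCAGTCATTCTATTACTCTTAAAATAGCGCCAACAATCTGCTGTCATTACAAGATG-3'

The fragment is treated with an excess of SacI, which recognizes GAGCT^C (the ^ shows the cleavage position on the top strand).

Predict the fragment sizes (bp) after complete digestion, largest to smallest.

SacI sites (GAGCTC) start at positions 29, 40, 47, 101.
SacI cuts after base 5 of each site (before the last base), so after positions 33, 44, 51, 105.
Linear molecule, 4 cuts → 5 fragments:
  1–33 → 33 bp
  34–44 → 11 bp
  45–51 → 7 bp
  52–105 → 54 bp
  106–250 → 145 bp
Sorted largest to smallest: 145, 54, 33, 11, 7 bp.

145, 54, 33, 11, 7 bp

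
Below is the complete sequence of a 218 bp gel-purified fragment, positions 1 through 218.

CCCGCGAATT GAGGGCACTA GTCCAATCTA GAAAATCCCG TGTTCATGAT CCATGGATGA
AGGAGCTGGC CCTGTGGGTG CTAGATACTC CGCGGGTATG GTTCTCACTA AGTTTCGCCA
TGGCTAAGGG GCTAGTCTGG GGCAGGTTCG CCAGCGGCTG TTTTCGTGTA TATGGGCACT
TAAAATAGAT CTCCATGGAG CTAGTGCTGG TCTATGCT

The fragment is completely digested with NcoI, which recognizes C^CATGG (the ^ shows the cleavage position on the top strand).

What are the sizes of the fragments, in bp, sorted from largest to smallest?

NcoI sites (CCATGG) start at positions 51, 118, 193.
NcoI cuts after the first base of each site, so after positions 51, 118, 193.
Linear molecule, 3 cuts → 4 fragments:
  1–51 → 51 bp
  52–118 → 67 bp
  119–193 → 75 bp
  194–218 → 25 bp
Sorted largest to smallest: 75, 67, 51, 25 bp.

75, 67, 51, 25 bp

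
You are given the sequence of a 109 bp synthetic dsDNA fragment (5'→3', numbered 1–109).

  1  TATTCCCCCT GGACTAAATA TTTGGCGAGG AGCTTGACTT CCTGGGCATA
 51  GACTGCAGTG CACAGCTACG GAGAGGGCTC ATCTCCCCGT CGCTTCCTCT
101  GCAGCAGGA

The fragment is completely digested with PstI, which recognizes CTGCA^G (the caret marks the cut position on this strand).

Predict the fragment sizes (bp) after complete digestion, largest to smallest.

PstI sites (CTGCAG) start at positions 53, 99.
PstI cuts after base 5 of each site (before the last base), so after positions 57, 103.
Linear molecule, 2 cuts → 3 fragments:
  1–57 → 57 bp
  58–103 → 46 bp
  104–109 → 6 bp
Sorted largest to smallest: 57, 46, 6 bp.

57, 46, 6 bp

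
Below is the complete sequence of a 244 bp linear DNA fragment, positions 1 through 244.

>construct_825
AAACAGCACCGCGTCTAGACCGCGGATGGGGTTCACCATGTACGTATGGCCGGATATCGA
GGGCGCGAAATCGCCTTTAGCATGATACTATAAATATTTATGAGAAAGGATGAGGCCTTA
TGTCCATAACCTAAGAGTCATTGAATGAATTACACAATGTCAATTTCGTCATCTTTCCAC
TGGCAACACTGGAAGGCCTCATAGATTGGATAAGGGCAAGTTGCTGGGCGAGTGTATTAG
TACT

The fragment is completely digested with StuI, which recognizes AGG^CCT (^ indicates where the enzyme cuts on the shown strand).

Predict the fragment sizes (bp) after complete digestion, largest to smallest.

115, 81, 48 bp

StuI sites (AGGCCT) start at positions 113, 194.
StuI cuts after base 3 of each site, so after positions 115, 196.
Linear molecule, 2 cuts → 3 fragments:
  1–115 → 115 bp
  116–196 → 81 bp
  197–244 → 48 bp
Sorted largest to smallest: 115, 81, 48 bp.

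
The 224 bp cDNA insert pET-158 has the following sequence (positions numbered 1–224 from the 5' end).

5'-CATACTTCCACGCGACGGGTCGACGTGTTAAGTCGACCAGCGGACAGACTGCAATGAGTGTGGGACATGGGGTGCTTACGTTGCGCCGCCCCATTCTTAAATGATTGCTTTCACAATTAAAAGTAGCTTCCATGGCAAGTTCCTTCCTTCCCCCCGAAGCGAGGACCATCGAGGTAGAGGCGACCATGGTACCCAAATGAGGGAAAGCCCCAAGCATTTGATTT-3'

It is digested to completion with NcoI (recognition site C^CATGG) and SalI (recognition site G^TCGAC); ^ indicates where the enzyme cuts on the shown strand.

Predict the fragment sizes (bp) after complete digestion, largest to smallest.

NcoI sites (CCATGG) start at positions 130, 184.
NcoI cuts after the first base of each site, so after positions 130, 184.
SalI sites (GTCGAC) start at positions 19, 32.
SalI cuts after the first base of each site, so after positions 19, 32.
Combined cut positions: 19, 32, 130, 184.
Linear molecule, 4 cuts → 5 fragments:
  1–19 → 19 bp
  20–32 → 13 bp
  33–130 → 98 bp
  131–184 → 54 bp
  185–224 → 40 bp
Sorted largest to smallest: 98, 54, 40, 19, 13 bp.

98, 54, 40, 19, 13 bp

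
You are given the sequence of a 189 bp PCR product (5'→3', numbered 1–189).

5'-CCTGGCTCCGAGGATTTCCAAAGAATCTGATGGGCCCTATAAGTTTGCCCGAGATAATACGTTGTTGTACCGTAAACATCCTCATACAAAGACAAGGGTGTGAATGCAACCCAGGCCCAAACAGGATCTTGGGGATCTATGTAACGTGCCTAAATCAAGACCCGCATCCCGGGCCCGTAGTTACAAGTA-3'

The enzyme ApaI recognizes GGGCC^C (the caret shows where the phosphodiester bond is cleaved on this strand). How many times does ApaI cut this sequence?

GGGCCC occurs starting at positions 32, 171.
ApaI cuts at 2 sites.

2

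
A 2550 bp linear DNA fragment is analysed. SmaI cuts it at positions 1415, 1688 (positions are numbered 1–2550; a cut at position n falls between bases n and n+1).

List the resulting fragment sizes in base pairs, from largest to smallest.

1415, 862, 273 bp

Linear molecule, 2 cuts → 3 fragments:
  1415 − 0 = 1415 bp
  1688 − 1415 = 273 bp
  2550 − 1688 = 862 bp
Sorted largest to smallest: 1415, 862, 273 bp.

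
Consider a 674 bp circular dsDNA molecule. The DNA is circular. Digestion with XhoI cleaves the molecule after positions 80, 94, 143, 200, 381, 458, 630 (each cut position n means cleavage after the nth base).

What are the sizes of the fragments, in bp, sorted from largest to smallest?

Circular molecule, 7 cuts → 7 fragments:
  94 − 80 = 14 bp
  143 − 94 = 49 bp
  200 − 143 = 57 bp
  381 − 200 = 181 bp
  458 − 381 = 77 bp
  630 − 458 = 172 bp
  wrap: 674 − 630 + 80 = 124 bp
Sorted largest to smallest: 181, 172, 124, 77, 57, 49, 14 bp.

181, 172, 124, 77, 57, 49, 14 bp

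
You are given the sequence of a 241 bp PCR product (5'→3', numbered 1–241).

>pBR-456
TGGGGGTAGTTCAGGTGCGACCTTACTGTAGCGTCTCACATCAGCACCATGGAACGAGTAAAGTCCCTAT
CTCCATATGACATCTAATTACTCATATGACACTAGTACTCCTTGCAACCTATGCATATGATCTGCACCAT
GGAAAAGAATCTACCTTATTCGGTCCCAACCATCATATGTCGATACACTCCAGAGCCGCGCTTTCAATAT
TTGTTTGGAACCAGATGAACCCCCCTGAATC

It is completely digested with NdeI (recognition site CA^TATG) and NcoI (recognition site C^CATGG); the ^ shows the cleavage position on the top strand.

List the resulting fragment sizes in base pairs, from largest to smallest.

66, 47, 38, 31, 28, 19, 12 bp

NdeI sites (CATATG) start at positions 74, 93, 124, 174.
NdeI cuts after base 2 of each site, so after positions 75, 94, 125, 175.
NcoI sites (CCATGG) start at positions 47, 137.
NcoI cuts after the first base of each site, so after positions 47, 137.
Combined cut positions: 47, 75, 94, 125, 137, 175.
Linear molecule, 6 cuts → 7 fragments:
  1–47 → 47 bp
  48–75 → 28 bp
  76–94 → 19 bp
  95–125 → 31 bp
  126–137 → 12 bp
  138–175 → 38 bp
  176–241 → 66 bp
Sorted largest to smallest: 66, 47, 38, 31, 28, 19, 12 bp.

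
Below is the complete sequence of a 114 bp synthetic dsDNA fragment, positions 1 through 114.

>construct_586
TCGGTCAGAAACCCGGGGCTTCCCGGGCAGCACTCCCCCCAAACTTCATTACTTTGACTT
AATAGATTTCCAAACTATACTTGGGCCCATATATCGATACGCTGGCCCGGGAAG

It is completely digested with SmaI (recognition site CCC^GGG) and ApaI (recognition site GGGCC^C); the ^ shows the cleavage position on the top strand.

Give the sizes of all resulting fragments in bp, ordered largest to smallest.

SmaI sites (CCCGGG) start at positions 12, 22, 106.
SmaI cuts after base 3 of each site, so after positions 14, 24, 108.
The ApaI site (GGGCCC) starts at position 83.
ApaI cuts after base 5 of each site (before the last base), so after position 87.
Combined cut positions: 14, 24, 87, 108.
Linear molecule, 4 cuts → 5 fragments:
  1–14 → 14 bp
  15–24 → 10 bp
  25–87 → 63 bp
  88–108 → 21 bp
  109–114 → 6 bp
Sorted largest to smallest: 63, 21, 14, 10, 6 bp.

63, 21, 14, 10, 6 bp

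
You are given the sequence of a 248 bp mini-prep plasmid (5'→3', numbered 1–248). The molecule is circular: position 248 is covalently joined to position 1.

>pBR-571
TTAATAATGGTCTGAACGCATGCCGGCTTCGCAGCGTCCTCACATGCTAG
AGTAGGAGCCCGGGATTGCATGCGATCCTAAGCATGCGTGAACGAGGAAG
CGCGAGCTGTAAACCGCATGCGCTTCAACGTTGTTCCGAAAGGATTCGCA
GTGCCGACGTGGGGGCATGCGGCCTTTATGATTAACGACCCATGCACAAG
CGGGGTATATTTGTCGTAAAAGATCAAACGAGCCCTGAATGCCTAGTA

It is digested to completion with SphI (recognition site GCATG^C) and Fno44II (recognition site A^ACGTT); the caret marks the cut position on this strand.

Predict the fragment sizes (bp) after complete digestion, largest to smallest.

SphI sites (GCATGC) start at positions 18, 68, 82, 116, 165.
SphI cuts after base 5 of each site (before the last base), so after positions 22, 72, 86, 120, 169.
The Fno44II site (AACGTT) starts at position 127.
Fno44II cuts after the first base of each site, so after position 127.
Combined cut positions: 22, 72, 86, 120, 127, 169.
Circular molecule, 6 cuts → 6 fragments:
  23–72 → 50 bp
  73–86 → 14 bp
  87–120 → 34 bp
  121–127 → 7 bp
  128–169 → 42 bp
  170–248 then 1–22 → 79 + 22 = 101 bp
Sorted largest to smallest: 101, 50, 42, 34, 14, 7 bp.

101, 50, 42, 34, 14, 7 bp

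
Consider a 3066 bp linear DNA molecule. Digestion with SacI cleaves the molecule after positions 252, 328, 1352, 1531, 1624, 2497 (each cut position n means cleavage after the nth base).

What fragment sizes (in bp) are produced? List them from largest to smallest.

1024, 873, 569, 252, 179, 93, 76 bp

Linear molecule, 6 cuts → 7 fragments:
  252 − 0 = 252 bp
  328 − 252 = 76 bp
  1352 − 328 = 1024 bp
  1531 − 1352 = 179 bp
  1624 − 1531 = 93 bp
  2497 − 1624 = 873 bp
  3066 − 2497 = 569 bp
Sorted largest to smallest: 1024, 873, 569, 252, 179, 93, 76 bp.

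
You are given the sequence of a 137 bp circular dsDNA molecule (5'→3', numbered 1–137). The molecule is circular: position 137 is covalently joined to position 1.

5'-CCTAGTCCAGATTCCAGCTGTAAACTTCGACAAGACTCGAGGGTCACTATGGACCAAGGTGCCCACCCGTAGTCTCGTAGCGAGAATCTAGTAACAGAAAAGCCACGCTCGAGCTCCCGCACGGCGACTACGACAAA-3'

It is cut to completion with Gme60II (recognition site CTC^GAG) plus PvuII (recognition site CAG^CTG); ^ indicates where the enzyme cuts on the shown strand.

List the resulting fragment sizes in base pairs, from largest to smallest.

Gme60II sites (CTCGAG) start at positions 36, 108.
Gme60II cuts after base 3 of each site, so after positions 38, 110.
The PvuII site (CAGCTG) starts at position 15.
PvuII cuts after base 3 of each site, so after position 17.
Combined cut positions: 17, 38, 110.
Circular molecule, 3 cuts → 3 fragments:
  18–38 → 21 bp
  39–110 → 72 bp
  111–137 then 1–17 → 27 + 17 = 44 bp
Sorted largest to smallest: 72, 44, 21 bp.

72, 44, 21 bp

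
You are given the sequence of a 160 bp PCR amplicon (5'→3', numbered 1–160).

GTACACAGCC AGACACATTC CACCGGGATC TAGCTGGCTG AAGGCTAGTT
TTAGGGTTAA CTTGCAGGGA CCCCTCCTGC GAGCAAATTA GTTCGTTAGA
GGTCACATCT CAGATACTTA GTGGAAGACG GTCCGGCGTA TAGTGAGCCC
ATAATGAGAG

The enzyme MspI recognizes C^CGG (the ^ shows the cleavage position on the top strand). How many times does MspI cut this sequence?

2

CCGG occurs starting at positions 23, 133.
MspI cuts at 2 sites.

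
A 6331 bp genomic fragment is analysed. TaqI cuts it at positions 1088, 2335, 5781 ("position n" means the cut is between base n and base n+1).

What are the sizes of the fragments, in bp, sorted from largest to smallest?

Linear molecule, 3 cuts → 4 fragments:
  1088 − 0 = 1088 bp
  2335 − 1088 = 1247 bp
  5781 − 2335 = 3446 bp
  6331 − 5781 = 550 bp
Sorted largest to smallest: 3446, 1247, 1088, 550 bp.

3446, 1247, 1088, 550 bp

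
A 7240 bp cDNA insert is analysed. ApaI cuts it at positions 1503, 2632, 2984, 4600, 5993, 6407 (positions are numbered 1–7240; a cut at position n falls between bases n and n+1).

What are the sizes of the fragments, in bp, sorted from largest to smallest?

Linear molecule, 6 cuts → 7 fragments:
  1503 − 0 = 1503 bp
  2632 − 1503 = 1129 bp
  2984 − 2632 = 352 bp
  4600 − 2984 = 1616 bp
  5993 − 4600 = 1393 bp
  6407 − 5993 = 414 bp
  7240 − 6407 = 833 bp
Sorted largest to smallest: 1616, 1503, 1393, 1129, 833, 414, 352 bp.

1616, 1503, 1393, 1129, 833, 414, 352 bp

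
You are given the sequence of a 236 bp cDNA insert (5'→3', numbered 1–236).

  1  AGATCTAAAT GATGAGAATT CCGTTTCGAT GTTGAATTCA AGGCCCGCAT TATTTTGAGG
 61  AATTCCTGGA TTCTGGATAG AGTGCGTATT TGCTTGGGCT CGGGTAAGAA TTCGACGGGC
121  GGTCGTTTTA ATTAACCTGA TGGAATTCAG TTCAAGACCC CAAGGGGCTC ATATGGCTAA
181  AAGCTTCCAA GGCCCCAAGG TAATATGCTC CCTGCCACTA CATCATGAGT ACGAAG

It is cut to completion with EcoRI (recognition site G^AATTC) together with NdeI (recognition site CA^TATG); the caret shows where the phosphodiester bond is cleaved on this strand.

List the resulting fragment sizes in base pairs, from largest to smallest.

65, 48, 35, 28, 26, 18, 16 bp

EcoRI sites (GAATTC) start at positions 16, 34, 60, 108, 143.
EcoRI cuts after the first base of each site, so after positions 16, 34, 60, 108, 143.
The NdeI site (CATATG) starts at position 170.
NdeI cuts after base 2 of each site, so after position 171.
Combined cut positions: 16, 34, 60, 108, 143, 171.
Linear molecule, 6 cuts → 7 fragments:
  1–16 → 16 bp
  17–34 → 18 bp
  35–60 → 26 bp
  61–108 → 48 bp
  109–143 → 35 bp
  144–171 → 28 bp
  172–236 → 65 bp
Sorted largest to smallest: 65, 48, 35, 28, 26, 18, 16 bp.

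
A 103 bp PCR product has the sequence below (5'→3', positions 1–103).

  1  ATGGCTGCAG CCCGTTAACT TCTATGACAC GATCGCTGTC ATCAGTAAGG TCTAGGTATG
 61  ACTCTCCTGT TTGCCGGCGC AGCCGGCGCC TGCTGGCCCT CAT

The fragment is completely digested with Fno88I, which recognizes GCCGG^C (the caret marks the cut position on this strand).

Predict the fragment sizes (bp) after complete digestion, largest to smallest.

Fno88I sites (GCCGGC) start at positions 73, 82.
Fno88I cuts after base 5 of each site (before the last base), so after positions 77, 86.
Linear molecule, 2 cuts → 3 fragments:
  1–77 → 77 bp
  78–86 → 9 bp
  87–103 → 17 bp
Sorted largest to smallest: 77, 17, 9 bp.

77, 17, 9 bp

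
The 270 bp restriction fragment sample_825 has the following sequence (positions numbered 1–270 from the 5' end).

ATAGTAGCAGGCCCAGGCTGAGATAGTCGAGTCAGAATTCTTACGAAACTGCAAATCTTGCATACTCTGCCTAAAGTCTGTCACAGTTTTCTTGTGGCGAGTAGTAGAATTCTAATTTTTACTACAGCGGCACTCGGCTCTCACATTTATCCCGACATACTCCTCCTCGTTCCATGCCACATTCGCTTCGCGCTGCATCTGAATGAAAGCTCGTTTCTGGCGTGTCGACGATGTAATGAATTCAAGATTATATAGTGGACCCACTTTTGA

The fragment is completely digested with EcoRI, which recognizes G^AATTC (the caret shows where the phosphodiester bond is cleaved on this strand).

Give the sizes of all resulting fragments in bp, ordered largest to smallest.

131, 72, 35, 32 bp

EcoRI sites (GAATTC) start at positions 35, 107, 238.
EcoRI cuts after the first base of each site, so after positions 35, 107, 238.
Linear molecule, 3 cuts → 4 fragments:
  1–35 → 35 bp
  36–107 → 72 bp
  108–238 → 131 bp
  239–270 → 32 bp
Sorted largest to smallest: 131, 72, 35, 32 bp.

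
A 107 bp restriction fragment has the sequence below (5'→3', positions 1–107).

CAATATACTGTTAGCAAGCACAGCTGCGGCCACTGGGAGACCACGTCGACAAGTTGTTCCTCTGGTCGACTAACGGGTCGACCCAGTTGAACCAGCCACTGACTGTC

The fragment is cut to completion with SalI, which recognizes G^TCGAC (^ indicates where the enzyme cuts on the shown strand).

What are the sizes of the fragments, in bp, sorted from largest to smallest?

45, 30, 20, 12 bp

SalI sites (GTCGAC) start at positions 45, 65, 77.
SalI cuts after the first base of each site, so after positions 45, 65, 77.
Linear molecule, 3 cuts → 4 fragments:
  1–45 → 45 bp
  46–65 → 20 bp
  66–77 → 12 bp
  78–107 → 30 bp
Sorted largest to smallest: 45, 30, 20, 12 bp.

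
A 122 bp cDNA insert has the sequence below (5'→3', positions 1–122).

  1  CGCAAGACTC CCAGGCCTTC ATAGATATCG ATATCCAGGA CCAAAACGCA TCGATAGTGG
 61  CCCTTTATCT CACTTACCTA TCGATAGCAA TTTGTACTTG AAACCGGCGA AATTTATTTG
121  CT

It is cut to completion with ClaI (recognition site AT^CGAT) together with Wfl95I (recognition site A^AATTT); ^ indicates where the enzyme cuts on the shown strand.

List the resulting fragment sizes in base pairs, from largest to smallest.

ClaI sites (ATCGAT) start at positions 27, 50, 80.
ClaI cuts after base 2 of each site, so after positions 28, 51, 81.
The Wfl95I site (AAATTT) starts at position 110.
Wfl95I cuts after the first base of each site, so after position 110.
Combined cut positions: 28, 51, 81, 110.
Linear molecule, 4 cuts → 5 fragments:
  1–28 → 28 bp
  29–51 → 23 bp
  52–81 → 30 bp
  82–110 → 29 bp
  111–122 → 12 bp
Sorted largest to smallest: 30, 29, 28, 23, 12 bp.

30, 29, 28, 23, 12 bp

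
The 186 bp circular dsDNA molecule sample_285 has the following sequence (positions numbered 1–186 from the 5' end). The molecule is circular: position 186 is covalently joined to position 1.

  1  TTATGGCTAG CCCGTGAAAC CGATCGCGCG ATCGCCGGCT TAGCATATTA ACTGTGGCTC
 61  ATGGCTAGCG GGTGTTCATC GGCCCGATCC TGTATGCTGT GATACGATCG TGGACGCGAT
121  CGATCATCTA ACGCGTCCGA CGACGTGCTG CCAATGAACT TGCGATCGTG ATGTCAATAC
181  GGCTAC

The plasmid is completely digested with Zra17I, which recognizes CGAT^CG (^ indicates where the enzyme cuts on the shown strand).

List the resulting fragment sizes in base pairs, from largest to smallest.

Zra17I sites (CGATCG) start at positions 21, 29, 105, 117, 163.
Zra17I cuts after base 4 of each site, so after positions 24, 32, 108, 120, 166.
Circular molecule, 5 cuts → 5 fragments:
  25–32 → 8 bp
  33–108 → 76 bp
  109–120 → 12 bp
  121–166 → 46 bp
  167–186 then 1–24 → 20 + 24 = 44 bp
Sorted largest to smallest: 76, 46, 44, 12, 8 bp.

76, 46, 44, 12, 8 bp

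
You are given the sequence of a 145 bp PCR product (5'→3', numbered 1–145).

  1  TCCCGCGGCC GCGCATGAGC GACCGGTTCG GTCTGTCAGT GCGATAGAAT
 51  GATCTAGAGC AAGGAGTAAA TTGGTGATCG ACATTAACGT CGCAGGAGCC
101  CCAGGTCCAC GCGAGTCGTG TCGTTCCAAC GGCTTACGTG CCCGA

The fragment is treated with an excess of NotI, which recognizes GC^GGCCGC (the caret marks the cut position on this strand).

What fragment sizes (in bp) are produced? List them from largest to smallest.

The NotI site (GCGGCCGC) starts at position 5.
NotI cuts after base 2 of each site, so after position 6.
Linear molecule, 1 cut → 2 fragments:
  1–6 → 6 bp
  7–145 → 139 bp
Sorted largest to smallest: 139, 6 bp.

139, 6 bp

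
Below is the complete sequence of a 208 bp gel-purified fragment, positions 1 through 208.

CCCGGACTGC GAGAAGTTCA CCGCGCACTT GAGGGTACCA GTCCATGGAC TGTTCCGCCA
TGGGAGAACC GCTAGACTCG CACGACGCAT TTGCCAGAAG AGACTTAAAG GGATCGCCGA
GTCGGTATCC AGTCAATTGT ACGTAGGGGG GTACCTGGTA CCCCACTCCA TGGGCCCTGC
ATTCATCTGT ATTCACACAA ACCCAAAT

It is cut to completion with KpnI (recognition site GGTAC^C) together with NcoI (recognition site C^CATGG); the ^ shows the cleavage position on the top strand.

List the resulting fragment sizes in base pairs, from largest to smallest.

96, 40, 38, 15, 7, 7, 5 bp

KpnI sites (GGTACC) start at positions 34, 150, 157.
KpnI cuts after base 5 of each site (before the last base), so after positions 38, 154, 161.
NcoI sites (CCATGG) start at positions 43, 58, 168.
NcoI cuts after the first base of each site, so after positions 43, 58, 168.
Combined cut positions: 38, 43, 58, 154, 161, 168.
Linear molecule, 6 cuts → 7 fragments:
  1–38 → 38 bp
  39–43 → 5 bp
  44–58 → 15 bp
  59–154 → 96 bp
  155–161 → 7 bp
  162–168 → 7 bp
  169–208 → 40 bp
Sorted largest to smallest: 96, 40, 38, 15, 7, 7, 5 bp.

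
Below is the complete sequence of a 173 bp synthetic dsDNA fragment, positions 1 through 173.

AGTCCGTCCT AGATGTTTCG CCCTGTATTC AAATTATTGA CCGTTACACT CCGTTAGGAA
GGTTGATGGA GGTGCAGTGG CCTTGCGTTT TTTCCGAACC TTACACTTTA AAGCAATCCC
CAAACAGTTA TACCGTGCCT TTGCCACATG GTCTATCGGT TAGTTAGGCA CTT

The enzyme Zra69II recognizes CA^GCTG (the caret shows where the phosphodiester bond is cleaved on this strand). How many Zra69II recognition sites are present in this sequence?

0

No occurrence of CAGCTG is present in the sequence.
Zra69II does not cut: 0 sites.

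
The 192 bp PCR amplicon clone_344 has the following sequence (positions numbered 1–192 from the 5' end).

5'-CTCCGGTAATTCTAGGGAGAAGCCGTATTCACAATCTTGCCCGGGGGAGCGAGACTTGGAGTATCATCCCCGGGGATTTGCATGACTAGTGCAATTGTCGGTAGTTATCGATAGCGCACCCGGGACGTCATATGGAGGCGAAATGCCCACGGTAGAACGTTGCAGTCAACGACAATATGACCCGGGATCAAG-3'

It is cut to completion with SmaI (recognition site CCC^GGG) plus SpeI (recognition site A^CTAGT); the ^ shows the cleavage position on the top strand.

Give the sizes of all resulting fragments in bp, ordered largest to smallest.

SmaI sites (CCCGGG) start at positions 40, 69, 119, 181.
SmaI cuts after base 3 of each site, so after positions 42, 71, 121, 183.
The SpeI site (ACTAGT) starts at position 85.
SpeI cuts after the first base of each site, so after position 85.
Combined cut positions: 42, 71, 85, 121, 183.
Linear molecule, 5 cuts → 6 fragments:
  1–42 → 42 bp
  43–71 → 29 bp
  72–85 → 14 bp
  86–121 → 36 bp
  122–183 → 62 bp
  184–192 → 9 bp
Sorted largest to smallest: 62, 42, 36, 29, 14, 9 bp.

62, 42, 36, 29, 14, 9 bp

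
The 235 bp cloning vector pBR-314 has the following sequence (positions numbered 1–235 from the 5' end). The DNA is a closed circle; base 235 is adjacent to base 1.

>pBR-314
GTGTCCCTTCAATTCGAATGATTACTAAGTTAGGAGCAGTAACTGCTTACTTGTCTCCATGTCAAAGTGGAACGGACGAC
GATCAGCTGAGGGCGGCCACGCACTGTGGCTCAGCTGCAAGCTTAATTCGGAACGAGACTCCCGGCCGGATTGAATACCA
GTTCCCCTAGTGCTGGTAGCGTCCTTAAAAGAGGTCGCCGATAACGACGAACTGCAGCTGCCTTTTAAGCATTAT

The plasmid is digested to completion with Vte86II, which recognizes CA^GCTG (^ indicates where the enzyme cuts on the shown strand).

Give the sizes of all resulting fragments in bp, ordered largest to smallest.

Vte86II sites (CAGCTG) start at positions 84, 112, 215.
Vte86II cuts after base 2 of each site, so after positions 85, 113, 216.
Circular molecule, 3 cuts → 3 fragments:
  86–113 → 28 bp
  114–216 → 103 bp
  217–235 then 1–85 → 19 + 85 = 104 bp
Sorted largest to smallest: 104, 103, 28 bp.

104, 103, 28 bp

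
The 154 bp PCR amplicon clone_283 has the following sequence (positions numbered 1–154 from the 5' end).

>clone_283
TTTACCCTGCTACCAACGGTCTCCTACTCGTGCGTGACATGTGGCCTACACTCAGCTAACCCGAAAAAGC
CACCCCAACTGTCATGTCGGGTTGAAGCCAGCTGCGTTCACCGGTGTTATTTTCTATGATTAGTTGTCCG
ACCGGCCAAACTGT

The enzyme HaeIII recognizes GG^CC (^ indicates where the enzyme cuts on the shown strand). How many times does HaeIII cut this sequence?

GGCC occurs starting at positions 43, 144.
HaeIII cuts at 2 sites.

2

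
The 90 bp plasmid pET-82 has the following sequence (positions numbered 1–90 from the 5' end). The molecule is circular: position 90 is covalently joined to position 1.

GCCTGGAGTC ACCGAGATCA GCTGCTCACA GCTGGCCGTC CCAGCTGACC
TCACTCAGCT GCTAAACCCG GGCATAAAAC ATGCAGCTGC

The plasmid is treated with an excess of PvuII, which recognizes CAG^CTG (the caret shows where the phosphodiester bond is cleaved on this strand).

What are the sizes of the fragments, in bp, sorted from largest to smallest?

PvuII sites (CAGCTG) start at positions 19, 29, 42, 56, 84.
PvuII cuts after base 3 of each site, so after positions 21, 31, 44, 58, 86.
Circular molecule, 5 cuts → 5 fragments:
  22–31 → 10 bp
  32–44 → 13 bp
  45–58 → 14 bp
  59–86 → 28 bp
  87–90 then 1–21 → 4 + 21 = 25 bp
Sorted largest to smallest: 28, 25, 14, 13, 10 bp.

28, 25, 14, 13, 10 bp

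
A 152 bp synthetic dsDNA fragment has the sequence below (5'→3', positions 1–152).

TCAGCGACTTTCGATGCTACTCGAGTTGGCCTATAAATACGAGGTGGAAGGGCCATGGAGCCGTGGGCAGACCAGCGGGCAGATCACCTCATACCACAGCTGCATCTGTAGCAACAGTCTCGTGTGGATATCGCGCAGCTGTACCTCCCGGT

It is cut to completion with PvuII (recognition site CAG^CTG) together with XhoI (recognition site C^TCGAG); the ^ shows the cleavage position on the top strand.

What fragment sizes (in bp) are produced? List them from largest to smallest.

79, 39, 20, 14 bp

PvuII sites (CAGCTG) start at positions 97, 136.
PvuII cuts after base 3 of each site, so after positions 99, 138.
The XhoI site (CTCGAG) starts at position 20.
XhoI cuts after the first base of each site, so after position 20.
Combined cut positions: 20, 99, 138.
Linear molecule, 3 cuts → 4 fragments:
  1–20 → 20 bp
  21–99 → 79 bp
  100–138 → 39 bp
  139–152 → 14 bp
Sorted largest to smallest: 79, 39, 20, 14 bp.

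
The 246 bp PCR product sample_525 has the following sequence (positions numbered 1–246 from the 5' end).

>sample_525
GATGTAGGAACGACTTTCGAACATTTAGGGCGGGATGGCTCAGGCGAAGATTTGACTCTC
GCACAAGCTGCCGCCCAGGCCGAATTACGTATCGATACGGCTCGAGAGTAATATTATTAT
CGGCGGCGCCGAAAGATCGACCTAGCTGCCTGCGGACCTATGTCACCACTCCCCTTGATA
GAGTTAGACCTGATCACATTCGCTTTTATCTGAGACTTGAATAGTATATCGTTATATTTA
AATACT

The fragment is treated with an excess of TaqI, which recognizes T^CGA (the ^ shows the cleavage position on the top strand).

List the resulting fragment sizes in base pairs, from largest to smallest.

TaqI sites (TCGA) start at positions 17, 92, 102, 137.
TaqI cuts after the first base of each site, so after positions 17, 92, 102, 137.
Linear molecule, 4 cuts → 5 fragments:
  1–17 → 17 bp
  18–92 → 75 bp
  93–102 → 10 bp
  103–137 → 35 bp
  138–246 → 109 bp
Sorted largest to smallest: 109, 75, 35, 17, 10 bp.

109, 75, 35, 17, 10 bp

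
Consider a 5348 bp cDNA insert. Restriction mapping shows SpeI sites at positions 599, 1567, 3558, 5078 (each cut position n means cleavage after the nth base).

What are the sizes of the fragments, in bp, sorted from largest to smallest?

Linear molecule, 4 cuts → 5 fragments:
  599 − 0 = 599 bp
  1567 − 599 = 968 bp
  3558 − 1567 = 1991 bp
  5078 − 3558 = 1520 bp
  5348 − 5078 = 270 bp
Sorted largest to smallest: 1991, 1520, 968, 599, 270 bp.

1991, 1520, 968, 599, 270 bp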